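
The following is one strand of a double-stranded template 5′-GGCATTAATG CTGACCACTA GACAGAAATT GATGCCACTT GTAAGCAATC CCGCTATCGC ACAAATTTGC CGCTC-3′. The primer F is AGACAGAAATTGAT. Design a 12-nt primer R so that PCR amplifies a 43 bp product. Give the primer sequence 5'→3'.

5'-GTGCGATAGCGG-3'

The forward primer binds at positions 20–33, so a 43 bp product ends at position 20 + 43 − 1 = 62.
The reverse primer anneals to the top strand over positions 51–62, i.e. to CCGCTATCGCAC.
Its sequence written 5'→3' is the reverse complement: GTGCGATAGCGG.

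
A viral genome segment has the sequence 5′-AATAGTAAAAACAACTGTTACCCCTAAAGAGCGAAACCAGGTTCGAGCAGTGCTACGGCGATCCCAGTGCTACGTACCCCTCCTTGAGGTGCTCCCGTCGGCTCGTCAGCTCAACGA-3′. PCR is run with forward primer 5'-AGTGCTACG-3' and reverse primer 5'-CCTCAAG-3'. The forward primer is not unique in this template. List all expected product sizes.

41 bp, 24 bp

The forward primer AGTGCTACG matches the top strand at positions 49–57, 66–74.
The reverse primer's reverse complement is CTTGAGG, matching at positions 83–89.
Each forward site pairs with the reverse site to give a product ending at position 89: sizes 41, 24 bp.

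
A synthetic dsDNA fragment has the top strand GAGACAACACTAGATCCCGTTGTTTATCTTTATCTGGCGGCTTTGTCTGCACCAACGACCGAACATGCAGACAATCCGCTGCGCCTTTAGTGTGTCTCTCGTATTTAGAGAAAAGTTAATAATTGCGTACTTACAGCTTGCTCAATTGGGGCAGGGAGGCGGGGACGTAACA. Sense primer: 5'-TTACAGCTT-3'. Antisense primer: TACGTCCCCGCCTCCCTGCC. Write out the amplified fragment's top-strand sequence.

The forward primer matches the template at positions 131–139.
Taking the reverse complement of TACGTCCCCGCCTCCCTGCC gives GGCAGGGAGGCGGGGACGTA, found at positions 150–169 on the template; the primer anneals here to the top strand with its 3' end pointing upstream.
The product is the template from position 131 through 169 (39 bp).

5'-TTACAGCTTGCTCAATTGGGGCAGGGAGGCGGGGACGTA-3'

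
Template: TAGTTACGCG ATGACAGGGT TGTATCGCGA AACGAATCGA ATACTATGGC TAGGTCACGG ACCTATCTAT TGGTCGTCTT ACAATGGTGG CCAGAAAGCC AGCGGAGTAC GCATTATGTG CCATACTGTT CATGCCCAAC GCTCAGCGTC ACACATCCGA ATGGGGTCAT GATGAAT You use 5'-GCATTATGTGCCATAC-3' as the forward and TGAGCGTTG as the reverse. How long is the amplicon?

Forward primer GCATTATGTGCCATAC is found on the top strand at positions 111–126.
Taking the reverse complement of TGAGCGTTG gives CAACGCTCA, found at positions 137–145 on the template; the primer anneals here to the top strand with its 3' end pointing upstream.
Amplicon spans positions 111–145: 35 bp.

35 bp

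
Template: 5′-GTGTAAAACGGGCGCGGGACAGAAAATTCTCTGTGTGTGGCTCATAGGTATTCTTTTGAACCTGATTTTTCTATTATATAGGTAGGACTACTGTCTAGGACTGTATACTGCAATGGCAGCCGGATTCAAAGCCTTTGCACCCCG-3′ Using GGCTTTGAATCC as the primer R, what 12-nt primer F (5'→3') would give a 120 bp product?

The reverse primer's reverse complement GGATTCAAAGCC matches the template at positions 122–133, so the product ends at position 133.
A 120 bp product then starts at position 133 − 120 + 1 = 14.
The forward primer is identical to the top strand there: GCGGGACAGAAA.

5'-GCGGGACAGAAA-3'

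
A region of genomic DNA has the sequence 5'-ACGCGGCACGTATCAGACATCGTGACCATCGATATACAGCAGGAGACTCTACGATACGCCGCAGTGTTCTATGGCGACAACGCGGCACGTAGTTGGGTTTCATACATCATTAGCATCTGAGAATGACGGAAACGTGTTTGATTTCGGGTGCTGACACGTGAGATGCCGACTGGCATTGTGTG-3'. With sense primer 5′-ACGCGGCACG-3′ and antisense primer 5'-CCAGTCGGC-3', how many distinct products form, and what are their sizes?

Two products: 173 bp, 94 bp

The forward primer ACGCGGCACG matches the top strand at positions 1–10, 80–89.
The reverse primer's reverse complement is GCCGACTGG, matching at positions 165–173.
Each forward site pairs with the reverse site to give a product ending at position 173: sizes 173, 94 bp.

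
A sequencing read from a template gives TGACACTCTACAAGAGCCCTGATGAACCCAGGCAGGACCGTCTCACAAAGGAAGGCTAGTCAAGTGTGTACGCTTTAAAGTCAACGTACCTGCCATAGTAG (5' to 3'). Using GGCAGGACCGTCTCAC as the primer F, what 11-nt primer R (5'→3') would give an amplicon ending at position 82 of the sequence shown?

5'-GACTTTAAAGC-3'

The forward primer binds at positions 31–46; the product's 3' end on the top strand is position 82.
The reverse primer anneals to the top strand over positions 72–82, i.e. to GCTTTAAAGTC.
Its sequence written 5'→3' is the reverse complement: GACTTTAAAGC.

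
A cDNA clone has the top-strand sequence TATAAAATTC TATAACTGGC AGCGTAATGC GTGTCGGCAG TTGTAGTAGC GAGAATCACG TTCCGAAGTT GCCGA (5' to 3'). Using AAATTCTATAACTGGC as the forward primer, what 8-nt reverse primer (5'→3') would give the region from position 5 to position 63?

The product's 3' end on the top strand is position 63.
The reverse primer anneals to the top strand over positions 56–63, i.e. to TCACGTTC.
Its sequence written 5'→3' is the reverse complement: GAACGTGA.

5'-GAACGTGA-3'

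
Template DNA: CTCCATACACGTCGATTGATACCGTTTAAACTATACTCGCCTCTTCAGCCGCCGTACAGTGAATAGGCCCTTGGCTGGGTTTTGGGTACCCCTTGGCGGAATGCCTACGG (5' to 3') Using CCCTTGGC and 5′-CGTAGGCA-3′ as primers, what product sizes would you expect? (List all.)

The forward primer CCCTTGGC matches the top strand at positions 68–75, 90–97.
The reverse primer's reverse complement is TGCCTACG, matching at positions 102–109.
Each forward site pairs with the reverse site to give a product ending at position 109: sizes 42, 20 bp.

42 bp, 20 bp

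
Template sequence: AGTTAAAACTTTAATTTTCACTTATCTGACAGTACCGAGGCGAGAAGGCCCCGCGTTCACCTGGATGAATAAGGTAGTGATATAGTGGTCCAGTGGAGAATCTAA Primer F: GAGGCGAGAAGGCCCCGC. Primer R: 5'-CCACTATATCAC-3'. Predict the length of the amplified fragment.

Scanning the template, GAGGCGAGAAGGCCCCGC occurs at positions 37–54; this primer anneals to the bottom strand there with its 3' end pointing downstream.
Reverse complement of the reverse primer: GTGATATAGTGG. This occurs on the top strand at positions 77–88.
Product length = (reverse-primer end) − (forward-primer start) + 1 = 88 − 37 + 1 = 52 bp.

52 bp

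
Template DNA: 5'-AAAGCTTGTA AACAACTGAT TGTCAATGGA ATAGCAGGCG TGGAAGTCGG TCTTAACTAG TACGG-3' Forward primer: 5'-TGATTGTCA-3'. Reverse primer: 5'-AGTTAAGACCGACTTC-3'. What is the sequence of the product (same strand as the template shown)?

The forward primer matches the template at positions 17–25.
The reverse primer's reverse complement is GAAGTCGGTCTTAACT, which matches the template at positions 43–58.
The product is the template from position 17 through 58 (42 bp).

5'-TGATTGTCAATGGAATAGCAGGCGTGGAAGTCGGTCTTAACT-3'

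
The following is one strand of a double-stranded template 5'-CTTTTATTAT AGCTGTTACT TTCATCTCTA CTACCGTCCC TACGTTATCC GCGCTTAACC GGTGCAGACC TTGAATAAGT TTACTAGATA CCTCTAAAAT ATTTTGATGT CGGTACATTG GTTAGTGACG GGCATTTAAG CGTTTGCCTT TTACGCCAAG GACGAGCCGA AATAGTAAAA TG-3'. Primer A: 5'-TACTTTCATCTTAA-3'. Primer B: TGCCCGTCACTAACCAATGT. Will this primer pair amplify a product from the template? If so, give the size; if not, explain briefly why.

No product — primer A has no binding site in the template.

Primer A (TACTTTCATCTTAA) does not match the top strand, and its reverse complement TTAAGATGAAAGTA does not match either.
With no annealing site for primer A, no amplification occurs.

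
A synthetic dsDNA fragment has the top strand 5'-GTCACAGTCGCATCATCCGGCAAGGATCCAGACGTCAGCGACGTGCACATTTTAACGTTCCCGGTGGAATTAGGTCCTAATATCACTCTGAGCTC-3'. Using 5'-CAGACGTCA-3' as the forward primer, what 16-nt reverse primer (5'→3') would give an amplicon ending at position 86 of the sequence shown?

The forward primer binds at positions 29–37; the product's 3' end on the top strand is position 86.
The reverse primer anneals to the top strand over positions 71–86, i.e. to TAGGTCCTAATATCAC.
Its sequence written 5'→3' is the reverse complement: GTGATATTAGGACCTA.

5'-GTGATATTAGGACCTA-3'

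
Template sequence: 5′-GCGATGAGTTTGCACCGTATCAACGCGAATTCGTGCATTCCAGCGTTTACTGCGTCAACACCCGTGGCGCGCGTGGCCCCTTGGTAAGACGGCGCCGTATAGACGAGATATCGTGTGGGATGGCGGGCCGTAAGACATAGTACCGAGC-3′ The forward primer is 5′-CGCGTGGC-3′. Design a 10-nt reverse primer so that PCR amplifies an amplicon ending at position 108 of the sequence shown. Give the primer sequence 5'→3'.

The forward primer binds at positions 70–77; the product's 3' end on the top strand is position 108.
The reverse primer anneals to the top strand over positions 99–108, i.e. to ATAGACGAGA.
Its sequence written 5'→3' is the reverse complement: TCTCGTCTAT.

5'-TCTCGTCTAT-3'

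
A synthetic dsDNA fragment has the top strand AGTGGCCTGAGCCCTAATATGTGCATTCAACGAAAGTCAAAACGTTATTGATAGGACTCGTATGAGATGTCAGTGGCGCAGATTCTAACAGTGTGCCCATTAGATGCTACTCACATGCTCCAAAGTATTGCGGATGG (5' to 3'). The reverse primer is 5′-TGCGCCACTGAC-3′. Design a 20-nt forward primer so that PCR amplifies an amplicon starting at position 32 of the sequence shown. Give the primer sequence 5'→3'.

The reverse primer's reverse complement GTCAGTGGCGCA matches the template at positions 69–80; the product starts at position 32.
The forward primer is identical to the top strand over positions 32–51: GAAAGTCAAAACGTTATTGA.

5'-GAAAGTCAAAACGTTATTGA-3'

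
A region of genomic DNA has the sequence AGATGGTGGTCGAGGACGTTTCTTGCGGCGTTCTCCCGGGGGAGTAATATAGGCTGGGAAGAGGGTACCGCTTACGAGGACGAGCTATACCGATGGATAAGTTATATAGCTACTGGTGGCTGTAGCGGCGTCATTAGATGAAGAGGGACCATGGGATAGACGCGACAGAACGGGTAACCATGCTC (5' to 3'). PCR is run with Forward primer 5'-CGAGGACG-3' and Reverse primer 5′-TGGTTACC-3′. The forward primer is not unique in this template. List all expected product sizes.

170 bp, 106 bp

The forward primer CGAGGACG matches the top strand at positions 11–18, 75–82.
The reverse primer's reverse complement is GGTAACCA, matching at positions 173–180.
Each forward site pairs with the reverse site to give a product ending at position 180: sizes 170, 106 bp.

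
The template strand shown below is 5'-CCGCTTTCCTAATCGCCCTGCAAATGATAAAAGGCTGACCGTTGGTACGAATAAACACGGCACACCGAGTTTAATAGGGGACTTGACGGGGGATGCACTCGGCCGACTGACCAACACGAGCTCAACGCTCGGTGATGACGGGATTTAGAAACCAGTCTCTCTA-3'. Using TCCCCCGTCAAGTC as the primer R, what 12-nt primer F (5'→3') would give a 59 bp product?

5'-CTGACCGTTGGT-3'

The reverse primer's reverse complement GACTTGACGGGGGA matches the template at positions 80–93, so the product ends at position 93.
A 59 bp product then starts at position 93 − 59 + 1 = 35.
The forward primer is identical to the top strand there: CTGACCGTTGGT.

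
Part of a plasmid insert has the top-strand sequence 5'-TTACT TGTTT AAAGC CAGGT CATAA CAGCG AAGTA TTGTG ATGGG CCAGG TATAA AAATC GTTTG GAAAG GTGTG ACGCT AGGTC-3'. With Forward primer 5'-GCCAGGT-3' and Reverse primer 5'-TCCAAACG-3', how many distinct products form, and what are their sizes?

The forward primer GCCAGGT matches the top strand at positions 14–20, 45–51.
The reverse primer's reverse complement is CGTTTGGA, matching at positions 60–67.
Each forward site pairs with the reverse site to give a product ending at position 67: sizes 54, 23 bp.

Two products: 54 bp, 23 bp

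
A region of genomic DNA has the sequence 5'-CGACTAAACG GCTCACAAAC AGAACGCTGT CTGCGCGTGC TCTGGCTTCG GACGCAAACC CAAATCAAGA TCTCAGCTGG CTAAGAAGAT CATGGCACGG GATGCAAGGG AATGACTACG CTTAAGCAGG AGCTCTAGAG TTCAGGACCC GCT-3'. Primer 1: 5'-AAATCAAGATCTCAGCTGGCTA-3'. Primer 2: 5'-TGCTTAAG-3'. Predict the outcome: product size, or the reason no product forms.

Primer 1 (AAATCAAGATCTCAGCTGGCTA) matches the top strand at positions 62–83; it acts as a forward primer.
Primer 2's reverse complement is CTTAAGCA, matching the top strand at positions 121–128; it acts as a reverse primer.
The 3' ends face each other across positions 62–128, giving a 67 bp product.

Yes — a 67 bp product.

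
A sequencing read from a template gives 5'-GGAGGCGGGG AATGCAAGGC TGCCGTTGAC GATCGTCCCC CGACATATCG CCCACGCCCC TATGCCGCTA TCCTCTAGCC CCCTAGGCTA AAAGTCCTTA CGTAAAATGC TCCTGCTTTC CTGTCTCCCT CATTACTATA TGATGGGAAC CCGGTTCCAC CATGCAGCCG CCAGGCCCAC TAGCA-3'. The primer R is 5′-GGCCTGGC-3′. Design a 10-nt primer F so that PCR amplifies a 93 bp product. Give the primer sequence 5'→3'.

The reverse primer's reverse complement GCCAGGCC matches the template at positions 170–177, so the product ends at position 177.
A 93 bp product then starts at position 177 − 93 + 1 = 85.
The forward primer is identical to the top strand there: AGGCTAAAAG.

5'-AGGCTAAAAG-3'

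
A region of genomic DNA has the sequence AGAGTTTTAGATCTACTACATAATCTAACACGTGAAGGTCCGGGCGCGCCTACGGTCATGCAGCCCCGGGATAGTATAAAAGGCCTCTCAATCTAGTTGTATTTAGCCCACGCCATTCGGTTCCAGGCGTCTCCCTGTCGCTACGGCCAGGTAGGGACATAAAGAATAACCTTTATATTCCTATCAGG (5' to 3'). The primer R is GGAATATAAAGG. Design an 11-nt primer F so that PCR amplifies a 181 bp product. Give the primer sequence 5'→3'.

The reverse primer's reverse complement CCTTTATATTCC matches the template at positions 170–181, so the product ends at position 181.
A 181 bp product then starts at position 181 − 181 + 1 = 1.
The forward primer is identical to the top strand there: AGAGTTTTAGA.

5'-AGAGTTTTAGA-3'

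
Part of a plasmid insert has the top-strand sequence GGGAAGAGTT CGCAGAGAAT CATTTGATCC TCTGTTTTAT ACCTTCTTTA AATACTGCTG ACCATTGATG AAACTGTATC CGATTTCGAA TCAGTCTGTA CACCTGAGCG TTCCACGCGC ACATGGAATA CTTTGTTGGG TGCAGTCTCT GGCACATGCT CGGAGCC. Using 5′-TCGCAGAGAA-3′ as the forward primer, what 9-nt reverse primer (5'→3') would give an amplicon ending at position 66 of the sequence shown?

The forward primer binds at positions 10–19; the product's 3' end on the top strand is position 66.
The reverse primer anneals to the top strand over positions 58–66, i.e. to CTGACCATT.
Its sequence written 5'→3' is the reverse complement: AATGGTCAG.

5'-AATGGTCAG-3'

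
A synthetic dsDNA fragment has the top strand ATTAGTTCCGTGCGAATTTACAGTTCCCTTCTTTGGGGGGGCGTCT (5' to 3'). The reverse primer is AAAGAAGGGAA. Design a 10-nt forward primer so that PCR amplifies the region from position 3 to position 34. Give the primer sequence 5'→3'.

The reverse primer's reverse complement TTCCCTTCTTT matches the template at positions 24–34; the product starts at position 3.
The forward primer is identical to the top strand over positions 3–12: TAGTTCCGTG.

5'-TAGTTCCGTG-3'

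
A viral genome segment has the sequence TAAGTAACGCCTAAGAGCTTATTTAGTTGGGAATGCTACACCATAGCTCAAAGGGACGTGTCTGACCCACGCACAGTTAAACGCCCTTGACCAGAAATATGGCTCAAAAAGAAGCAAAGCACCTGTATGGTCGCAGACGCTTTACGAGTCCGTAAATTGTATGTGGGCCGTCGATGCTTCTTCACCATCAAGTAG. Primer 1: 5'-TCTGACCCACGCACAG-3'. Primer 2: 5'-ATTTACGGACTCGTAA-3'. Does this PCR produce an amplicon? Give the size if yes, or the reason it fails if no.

Yes — a 97 bp product.

Primer 1 (TCTGACCCACGCACAG) matches the top strand at positions 61–76; it acts as a forward primer.
Primer 2's reverse complement is TTACGAGTCCGTAAAT, matching the top strand at positions 142–157; it acts as a reverse primer.
The 3' ends face each other across positions 61–157, giving a 97 bp product.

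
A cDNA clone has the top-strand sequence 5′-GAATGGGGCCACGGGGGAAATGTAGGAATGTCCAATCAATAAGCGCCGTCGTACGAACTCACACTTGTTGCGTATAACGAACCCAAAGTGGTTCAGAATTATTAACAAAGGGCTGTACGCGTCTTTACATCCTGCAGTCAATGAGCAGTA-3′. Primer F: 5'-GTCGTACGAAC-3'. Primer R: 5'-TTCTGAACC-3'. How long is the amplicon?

Forward primer GTCGTACGAAC is found on the top strand at positions 48–58.
Reverse complement of the reverse primer: GGTTCAGAA. This occurs on the top strand at positions 90–98.
Product length = (reverse-primer end) − (forward-primer start) + 1 = 98 − 48 + 1 = 51 bp.

51 bp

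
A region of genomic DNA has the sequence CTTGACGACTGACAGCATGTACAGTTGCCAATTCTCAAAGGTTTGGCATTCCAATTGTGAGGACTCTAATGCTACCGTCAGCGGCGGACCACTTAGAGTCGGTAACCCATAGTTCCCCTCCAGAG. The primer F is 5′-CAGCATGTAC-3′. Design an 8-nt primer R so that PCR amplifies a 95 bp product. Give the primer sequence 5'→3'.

5'-GGTTACCG-3'

The forward primer binds at positions 13–22, so a 95 bp product ends at position 13 + 95 − 1 = 107.
The reverse primer anneals to the top strand over positions 100–107, i.e. to CGGTAACC.
Its sequence written 5'→3' is the reverse complement: GGTTACCG.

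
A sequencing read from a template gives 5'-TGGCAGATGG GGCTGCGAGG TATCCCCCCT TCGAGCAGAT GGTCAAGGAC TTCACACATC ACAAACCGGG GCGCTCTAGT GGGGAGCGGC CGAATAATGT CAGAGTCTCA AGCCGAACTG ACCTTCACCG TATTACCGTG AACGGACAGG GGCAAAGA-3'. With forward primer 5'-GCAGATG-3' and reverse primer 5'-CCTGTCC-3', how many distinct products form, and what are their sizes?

The forward primer GCAGATG matches the top strand at positions 3–9, 35–41.
The reverse primer's reverse complement is GGACAGG, matching at positions 144–150.
Each forward site pairs with the reverse site to give a product ending at position 150: sizes 148, 116 bp.

Two products: 148 bp, 116 bp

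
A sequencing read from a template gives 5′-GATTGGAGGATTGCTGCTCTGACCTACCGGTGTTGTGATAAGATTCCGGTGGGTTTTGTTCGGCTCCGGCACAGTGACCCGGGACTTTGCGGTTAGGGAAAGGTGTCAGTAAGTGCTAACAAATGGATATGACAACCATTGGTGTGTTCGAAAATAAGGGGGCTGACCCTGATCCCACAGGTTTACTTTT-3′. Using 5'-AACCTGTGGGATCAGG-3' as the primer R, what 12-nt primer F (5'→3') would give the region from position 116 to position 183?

5'-CTAACAAATGGA-3'

The reverse primer's reverse complement CCTGATCCCACAGGTT matches the template at positions 168–183; the product starts at position 116.
The forward primer is identical to the top strand over positions 116–127: CTAACAAATGGA.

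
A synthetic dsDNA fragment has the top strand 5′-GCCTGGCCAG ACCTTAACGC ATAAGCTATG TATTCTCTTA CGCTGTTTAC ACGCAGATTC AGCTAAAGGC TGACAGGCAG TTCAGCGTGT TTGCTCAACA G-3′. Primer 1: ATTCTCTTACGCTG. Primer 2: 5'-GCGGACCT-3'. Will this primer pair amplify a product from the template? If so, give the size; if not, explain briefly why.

No product — primer 2 has no binding site in the template.

Primer 2 (GCGGACCT) does not match the top strand, and its reverse complement AGGTCCGC does not match either.
With no annealing site for primer 2, no amplification occurs.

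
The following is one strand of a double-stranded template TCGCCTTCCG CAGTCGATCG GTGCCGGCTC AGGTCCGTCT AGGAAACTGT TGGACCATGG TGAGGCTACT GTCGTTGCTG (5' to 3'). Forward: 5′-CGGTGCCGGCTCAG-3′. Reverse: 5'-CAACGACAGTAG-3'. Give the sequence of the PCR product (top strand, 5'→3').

Scanning the template, CGGTGCCGGCTCAG occurs at positions 19–32; this primer anneals to the bottom strand there with its 3' end pointing downstream.
Taking the reverse complement of CAACGACAGTAG gives CTACTGTCGTTG, found at positions 66–77 on the template; the primer anneals here to the top strand with its 3' end pointing upstream.
The product is the template from position 19 through 77 (59 bp).

5'-CGGTGCCGGCTCAGGTCCGTCTAGGAAACTGTTGGACCATGGTGAGGCTACTGTCGTTG-3'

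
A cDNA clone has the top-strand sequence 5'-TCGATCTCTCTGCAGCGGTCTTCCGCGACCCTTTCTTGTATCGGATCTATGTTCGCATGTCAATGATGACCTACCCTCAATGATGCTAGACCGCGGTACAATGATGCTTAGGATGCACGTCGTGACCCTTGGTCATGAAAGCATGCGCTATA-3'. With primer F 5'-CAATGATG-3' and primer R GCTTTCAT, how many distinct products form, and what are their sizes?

The forward primer CAATGATG matches the top strand at positions 61–68, 78–85, 99–106.
The reverse primer's reverse complement is ATGAAAGC, matching at positions 135–142.
Each forward site pairs with the reverse site to give a product ending at position 142: sizes 82, 65, 44 bp.

Three products: 82 bp, 65 bp, 44 bp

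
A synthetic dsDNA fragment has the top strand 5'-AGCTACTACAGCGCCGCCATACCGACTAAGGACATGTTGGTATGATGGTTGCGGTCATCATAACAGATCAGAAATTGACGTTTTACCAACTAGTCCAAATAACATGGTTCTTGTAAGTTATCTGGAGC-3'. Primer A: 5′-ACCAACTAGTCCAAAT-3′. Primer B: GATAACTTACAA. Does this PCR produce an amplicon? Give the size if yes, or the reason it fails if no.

Primer A (ACCAACTAGTCCAAAT) matches the top strand at positions 85–100; it acts as a forward primer.
Primer B's reverse complement is TTGTAAGTTATC, matching the top strand at positions 111–122; it acts as a reverse primer.
The 3' ends face each other across positions 85–122, giving a 38 bp product.

Yes — a 38 bp product.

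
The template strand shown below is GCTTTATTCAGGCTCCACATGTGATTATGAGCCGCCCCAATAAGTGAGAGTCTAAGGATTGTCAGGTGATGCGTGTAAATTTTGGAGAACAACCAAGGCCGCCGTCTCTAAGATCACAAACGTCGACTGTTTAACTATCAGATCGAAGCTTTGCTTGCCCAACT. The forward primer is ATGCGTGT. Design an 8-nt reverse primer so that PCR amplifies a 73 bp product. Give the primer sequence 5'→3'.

5'-CTGATAGT-3'

The forward primer binds at positions 69–76, so a 73 bp product ends at position 69 + 73 − 1 = 141.
The reverse primer anneals to the top strand over positions 134–141, i.e. to ACTATCAG.
Its sequence written 5'→3' is the reverse complement: CTGATAGT.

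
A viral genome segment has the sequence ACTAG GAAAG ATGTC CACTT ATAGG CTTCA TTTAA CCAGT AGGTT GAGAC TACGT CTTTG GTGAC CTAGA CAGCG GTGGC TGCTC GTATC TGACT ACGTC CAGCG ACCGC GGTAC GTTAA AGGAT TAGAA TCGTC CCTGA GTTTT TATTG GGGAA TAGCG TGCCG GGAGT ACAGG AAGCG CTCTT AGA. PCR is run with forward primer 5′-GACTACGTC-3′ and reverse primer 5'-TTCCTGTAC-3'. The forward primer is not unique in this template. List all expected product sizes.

The forward primer GACTACGTC matches the top strand at positions 48–56, 92–100.
The reverse primer's reverse complement is GTACAGGAA, matching at positions 169–177.
Each forward site pairs with the reverse site to give a product ending at position 177: sizes 130, 86 bp.

130 bp, 86 bp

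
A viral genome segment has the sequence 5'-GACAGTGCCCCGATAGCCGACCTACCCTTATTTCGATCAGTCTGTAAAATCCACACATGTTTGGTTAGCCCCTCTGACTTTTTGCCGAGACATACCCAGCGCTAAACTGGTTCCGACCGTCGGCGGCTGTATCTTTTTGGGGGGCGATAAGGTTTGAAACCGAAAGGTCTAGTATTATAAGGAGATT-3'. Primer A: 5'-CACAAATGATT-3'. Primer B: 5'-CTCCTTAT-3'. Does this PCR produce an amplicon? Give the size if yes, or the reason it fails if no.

No product — primer A has no binding site in the template.

Primer A (CACAAATGATT) does not match the top strand, and its reverse complement AATCATTTGTG does not match either.
With no annealing site for primer A, no amplification occurs.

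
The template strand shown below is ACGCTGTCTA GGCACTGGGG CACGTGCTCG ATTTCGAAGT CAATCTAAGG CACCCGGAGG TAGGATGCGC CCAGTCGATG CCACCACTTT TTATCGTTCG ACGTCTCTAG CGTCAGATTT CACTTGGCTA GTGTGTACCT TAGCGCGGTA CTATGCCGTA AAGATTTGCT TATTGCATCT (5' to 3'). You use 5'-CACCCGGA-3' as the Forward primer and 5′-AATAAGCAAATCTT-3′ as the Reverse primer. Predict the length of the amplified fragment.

The forward primer matches the template at positions 51–58.
The reverse primer's reverse complement is AAGATTTGCTTATT, which matches the template at positions 161–174.
Amplicon spans positions 51–174: 124 bp.

124 bp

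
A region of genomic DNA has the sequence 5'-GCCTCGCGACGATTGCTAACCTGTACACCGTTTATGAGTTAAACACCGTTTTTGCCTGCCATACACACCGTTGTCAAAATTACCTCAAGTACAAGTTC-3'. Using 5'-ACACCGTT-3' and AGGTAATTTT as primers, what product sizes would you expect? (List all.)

The forward primer ACACCGTT matches the top strand at positions 25–32, 43–50, 65–72.
The reverse primer's reverse complement is AAAATTACCT, matching at positions 76–85.
Each forward site pairs with the reverse site to give a product ending at position 85: sizes 61, 43, 21 bp.

61 bp, 43 bp, 21 bp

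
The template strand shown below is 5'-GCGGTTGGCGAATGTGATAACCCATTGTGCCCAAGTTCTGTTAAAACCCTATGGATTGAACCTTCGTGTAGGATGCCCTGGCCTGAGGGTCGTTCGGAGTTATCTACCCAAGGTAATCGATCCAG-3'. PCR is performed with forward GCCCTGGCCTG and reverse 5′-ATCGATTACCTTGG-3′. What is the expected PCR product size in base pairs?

The forward primer matches the template at positions 75–85.
Taking the reverse complement of ATCGATTACCTTGG gives CCAAGGTAATCGAT, found at positions 108–121 on the template; the primer anneals here to the top strand with its 3' end pointing upstream.
The product runs from position 75 to position 121, so its length is 121 − 75 + 1 = 47 bp.

47 bp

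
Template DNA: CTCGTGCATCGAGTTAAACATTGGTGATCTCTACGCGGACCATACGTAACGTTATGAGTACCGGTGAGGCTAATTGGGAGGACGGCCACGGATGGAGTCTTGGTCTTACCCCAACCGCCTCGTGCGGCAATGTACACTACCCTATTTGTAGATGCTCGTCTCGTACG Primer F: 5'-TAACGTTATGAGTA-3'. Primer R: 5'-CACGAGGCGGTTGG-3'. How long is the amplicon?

Forward primer TAACGTTATGAGTA is found on the top strand at positions 47–60.
The reverse primer's reverse complement is CCAACCGCCTCGTG, which matches the template at positions 111–124.
The product runs from position 47 to position 124, so its length is 124 − 47 + 1 = 78 bp.

78 bp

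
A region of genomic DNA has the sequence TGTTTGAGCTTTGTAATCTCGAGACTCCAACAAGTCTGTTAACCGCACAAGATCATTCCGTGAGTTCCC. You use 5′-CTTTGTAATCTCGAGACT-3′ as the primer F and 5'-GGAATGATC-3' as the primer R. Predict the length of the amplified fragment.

51 bp

Forward primer CTTTGTAATCTCGAGACT is found on the top strand at positions 9–26.
Reverse complement of the reverse primer: GATCATTCC. This occurs on the top strand at positions 51–59.
Amplicon spans positions 9–59: 51 bp.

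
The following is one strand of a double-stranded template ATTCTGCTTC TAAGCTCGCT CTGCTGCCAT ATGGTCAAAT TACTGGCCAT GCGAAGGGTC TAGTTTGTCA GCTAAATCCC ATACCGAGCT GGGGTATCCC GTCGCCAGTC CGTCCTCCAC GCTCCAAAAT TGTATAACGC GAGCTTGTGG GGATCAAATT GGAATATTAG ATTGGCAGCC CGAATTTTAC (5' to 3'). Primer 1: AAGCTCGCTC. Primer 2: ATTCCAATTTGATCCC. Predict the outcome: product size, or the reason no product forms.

Primer 1 (AAGCTCGCTC) matches the top strand at positions 12–21; it acts as a forward primer.
Primer 2's reverse complement is GGGATCAAATTGGAAT, matching the top strand at positions 150–165; it acts as a reverse primer.
The 3' ends face each other across positions 12–165, giving a 154 bp product.

Yes — a 154 bp product.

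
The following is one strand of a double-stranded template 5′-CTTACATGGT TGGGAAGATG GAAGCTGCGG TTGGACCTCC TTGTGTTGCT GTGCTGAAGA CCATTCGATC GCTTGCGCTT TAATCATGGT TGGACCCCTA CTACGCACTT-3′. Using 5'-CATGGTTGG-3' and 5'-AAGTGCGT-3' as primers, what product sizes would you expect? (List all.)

106 bp, 26 bp

The forward primer CATGGTTGG matches the top strand at positions 5–13, 85–93.
The reverse primer's reverse complement is ACGCACTT, matching at positions 103–110.
Each forward site pairs with the reverse site to give a product ending at position 110: sizes 106, 26 bp.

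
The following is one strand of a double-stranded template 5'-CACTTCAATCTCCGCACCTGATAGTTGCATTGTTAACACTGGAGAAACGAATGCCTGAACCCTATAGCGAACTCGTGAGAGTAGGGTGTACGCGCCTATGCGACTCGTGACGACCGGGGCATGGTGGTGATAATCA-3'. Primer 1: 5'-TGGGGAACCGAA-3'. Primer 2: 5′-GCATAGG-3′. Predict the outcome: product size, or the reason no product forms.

No product — primer 1 has no binding site in the template.

Primer 1 (TGGGGAACCGAA) does not match the top strand, and its reverse complement TTCGGTTCCCCA does not match either.
With no annealing site for primer 1, no amplification occurs.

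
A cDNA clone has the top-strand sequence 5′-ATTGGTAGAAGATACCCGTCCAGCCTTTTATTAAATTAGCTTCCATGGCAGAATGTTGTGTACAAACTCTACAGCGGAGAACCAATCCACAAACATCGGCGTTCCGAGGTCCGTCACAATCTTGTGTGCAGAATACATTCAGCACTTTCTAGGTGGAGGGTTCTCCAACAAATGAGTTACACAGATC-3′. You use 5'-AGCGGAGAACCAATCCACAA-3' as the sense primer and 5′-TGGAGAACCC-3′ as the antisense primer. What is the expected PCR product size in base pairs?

95 bp

Scanning the template, AGCGGAGAACCAATCCACAA occurs at positions 73–92; this primer anneals to the bottom strand there with its 3' end pointing downstream.
Taking the reverse complement of TGGAGAACCC gives GGGTTCTCCA, found at positions 158–167 on the template; the primer anneals here to the top strand with its 3' end pointing upstream.
The product runs from position 73 to position 167, so its length is 167 − 73 + 1 = 95 bp.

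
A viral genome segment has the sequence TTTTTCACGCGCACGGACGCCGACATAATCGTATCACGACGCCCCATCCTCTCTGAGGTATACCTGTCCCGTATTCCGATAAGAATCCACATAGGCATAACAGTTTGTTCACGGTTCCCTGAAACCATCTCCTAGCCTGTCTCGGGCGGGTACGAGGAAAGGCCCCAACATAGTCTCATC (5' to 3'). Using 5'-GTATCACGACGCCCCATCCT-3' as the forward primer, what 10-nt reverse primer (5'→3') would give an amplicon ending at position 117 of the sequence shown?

The forward primer binds at positions 31–50; the product's 3' end on the top strand is position 117.
The reverse primer anneals to the top strand over positions 108–117, i.e. to TTCACGGTTC.
Its sequence written 5'→3' is the reverse complement: GAACCGTGAA.

5'-GAACCGTGAA-3'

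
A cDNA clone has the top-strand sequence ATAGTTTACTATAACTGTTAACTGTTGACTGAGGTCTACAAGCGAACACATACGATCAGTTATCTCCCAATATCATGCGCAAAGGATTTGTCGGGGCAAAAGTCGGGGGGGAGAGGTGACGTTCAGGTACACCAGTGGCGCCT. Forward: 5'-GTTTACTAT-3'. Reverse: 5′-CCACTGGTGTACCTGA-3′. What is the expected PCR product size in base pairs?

135 bp

Scanning the template, GTTTACTAT occurs at positions 4–12; this primer anneals to the bottom strand there with its 3' end pointing downstream.
Taking the reverse complement of CCACTGGTGTACCTGA gives TCAGGTACACCAGTGG, found at positions 123–138 on the template; the primer anneals here to the top strand with its 3' end pointing upstream.
Product length = (reverse-primer end) − (forward-primer start) + 1 = 138 − 4 + 1 = 135 bp.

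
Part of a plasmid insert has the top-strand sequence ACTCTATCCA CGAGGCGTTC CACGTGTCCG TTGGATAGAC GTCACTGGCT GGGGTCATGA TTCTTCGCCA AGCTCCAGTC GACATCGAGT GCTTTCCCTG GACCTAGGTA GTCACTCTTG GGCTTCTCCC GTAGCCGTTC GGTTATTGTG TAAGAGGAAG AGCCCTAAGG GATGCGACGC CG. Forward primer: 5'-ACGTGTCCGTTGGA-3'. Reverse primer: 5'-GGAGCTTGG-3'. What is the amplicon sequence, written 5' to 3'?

Forward primer ACGTGTCCGTTGGA is found on the top strand at positions 22–35.
Taking the reverse complement of GGAGCTTGG gives CCAAGCTCC, found at positions 68–76 on the template; the primer anneals here to the top strand with its 3' end pointing upstream.
The product is the template from position 22 through 76 (55 bp).

5'-ACGTGTCCGTTGGATAGACGTCACTGGCTGGGGTCATGATTCTTCGCCAAGCTCC-3'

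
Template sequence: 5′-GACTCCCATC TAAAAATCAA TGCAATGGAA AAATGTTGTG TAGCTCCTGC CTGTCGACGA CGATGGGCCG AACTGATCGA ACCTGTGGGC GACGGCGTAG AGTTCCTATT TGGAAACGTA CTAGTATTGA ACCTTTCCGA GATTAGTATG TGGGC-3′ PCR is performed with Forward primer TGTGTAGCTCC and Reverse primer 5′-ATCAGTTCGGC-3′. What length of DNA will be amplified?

41 bp

Scanning the template, TGTGTAGCTCC occurs at positions 37–47; this primer anneals to the bottom strand there with its 3' end pointing downstream.
The reverse primer's reverse complement is GCCGAACTGAT, which matches the template at positions 67–77.
The product runs from position 37 to position 77, so its length is 77 − 37 + 1 = 41 bp.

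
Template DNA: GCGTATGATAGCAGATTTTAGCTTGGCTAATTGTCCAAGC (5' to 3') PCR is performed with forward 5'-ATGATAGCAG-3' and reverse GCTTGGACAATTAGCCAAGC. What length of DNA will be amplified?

36 bp

The forward primer matches the template at positions 5–14.
Reverse complement of the reverse primer: GCTTGGCTAATTGTCCAAGC. This occurs on the top strand at positions 21–40.
Amplicon spans positions 5–40: 36 bp.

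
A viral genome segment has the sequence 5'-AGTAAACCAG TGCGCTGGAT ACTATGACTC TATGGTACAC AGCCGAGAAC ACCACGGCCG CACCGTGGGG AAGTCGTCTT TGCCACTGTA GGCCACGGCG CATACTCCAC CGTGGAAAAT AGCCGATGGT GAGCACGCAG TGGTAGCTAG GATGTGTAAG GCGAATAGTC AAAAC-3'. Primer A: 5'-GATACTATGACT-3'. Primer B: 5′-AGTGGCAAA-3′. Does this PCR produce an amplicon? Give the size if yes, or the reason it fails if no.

Primer A (GATACTATGACT) matches the top strand at positions 18–29; it acts as a forward primer.
Primer B's reverse complement is TTTGCCACT, matching the top strand at positions 79–87; it acts as a reverse primer.
The 3' ends face each other across positions 18–87, giving a 70 bp product.

Yes — a 70 bp product.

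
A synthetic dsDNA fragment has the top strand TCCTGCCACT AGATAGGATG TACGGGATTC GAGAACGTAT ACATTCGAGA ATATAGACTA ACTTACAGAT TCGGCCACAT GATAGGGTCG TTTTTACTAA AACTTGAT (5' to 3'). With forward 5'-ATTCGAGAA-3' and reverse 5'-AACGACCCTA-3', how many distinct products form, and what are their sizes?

Two products: 66 bp, 50 bp

The forward primer ATTCGAGAA matches the top strand at positions 27–35, 43–51.
The reverse primer's reverse complement is TAGGGTCGTT, matching at positions 83–92.
Each forward site pairs with the reverse site to give a product ending at position 92: sizes 66, 50 bp.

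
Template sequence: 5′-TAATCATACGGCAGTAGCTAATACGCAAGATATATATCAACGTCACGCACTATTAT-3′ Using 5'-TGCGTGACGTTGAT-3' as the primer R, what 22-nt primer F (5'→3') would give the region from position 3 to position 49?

The reverse primer's reverse complement ATCAACGTCACGCA matches the template at positions 36–49; the product starts at position 3.
The forward primer is identical to the top strand over positions 3–24: ATCATACGGCAGTAGCTAATAC.

5'-ATCATACGGCAGTAGCTAATAC-3'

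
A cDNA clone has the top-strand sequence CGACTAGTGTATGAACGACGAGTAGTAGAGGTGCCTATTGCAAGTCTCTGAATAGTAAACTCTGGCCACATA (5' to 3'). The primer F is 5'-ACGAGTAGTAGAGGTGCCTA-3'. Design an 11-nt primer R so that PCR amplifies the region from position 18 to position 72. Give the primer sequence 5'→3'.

5'-TATGTGGCCAG-3'

The product's 3' end on the top strand is position 72.
The reverse primer anneals to the top strand over positions 62–72, i.e. to CTGGCCACATA.
Its sequence written 5'→3' is the reverse complement: TATGTGGCCAG.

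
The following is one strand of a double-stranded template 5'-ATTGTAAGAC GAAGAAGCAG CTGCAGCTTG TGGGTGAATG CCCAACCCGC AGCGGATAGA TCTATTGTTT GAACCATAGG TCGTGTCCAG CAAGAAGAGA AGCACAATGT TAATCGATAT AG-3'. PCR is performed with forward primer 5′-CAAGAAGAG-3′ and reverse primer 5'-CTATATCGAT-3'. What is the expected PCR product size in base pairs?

Forward primer CAAGAAGAG is found on the top strand at positions 91–99.
Taking the reverse complement of CTATATCGAT gives ATCGATATAG, found at positions 113–122 on the template; the primer anneals here to the top strand with its 3' end pointing upstream.
Product length = (reverse-primer end) − (forward-primer start) + 1 = 122 − 91 + 1 = 32 bp.

32 bp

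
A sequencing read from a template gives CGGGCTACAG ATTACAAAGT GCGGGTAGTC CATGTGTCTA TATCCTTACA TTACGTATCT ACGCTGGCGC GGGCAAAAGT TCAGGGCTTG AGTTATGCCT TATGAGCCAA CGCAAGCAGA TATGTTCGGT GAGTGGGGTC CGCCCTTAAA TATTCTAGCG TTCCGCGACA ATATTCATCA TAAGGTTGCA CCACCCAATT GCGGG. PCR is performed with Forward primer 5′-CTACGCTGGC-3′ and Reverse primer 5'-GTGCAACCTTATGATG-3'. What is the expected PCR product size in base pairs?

133 bp

The forward primer matches the template at positions 59–68.
The reverse primer's reverse complement is CATCATAAGGTTGCAC, which matches the template at positions 176–191.
The product runs from position 59 to position 191, so its length is 191 − 59 + 1 = 133 bp.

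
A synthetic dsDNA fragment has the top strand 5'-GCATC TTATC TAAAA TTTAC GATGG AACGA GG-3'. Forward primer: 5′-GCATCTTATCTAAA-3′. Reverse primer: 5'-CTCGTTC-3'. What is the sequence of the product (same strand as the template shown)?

The forward primer matches the template at positions 1–14.
Reverse complement of the reverse primer: GAACGAG. This occurs on the top strand at positions 25–31.
The product is the template from position 1 through 31 (31 bp).

5'-GCATCTTATCTAAAATTTACGATGGAACGAG-3'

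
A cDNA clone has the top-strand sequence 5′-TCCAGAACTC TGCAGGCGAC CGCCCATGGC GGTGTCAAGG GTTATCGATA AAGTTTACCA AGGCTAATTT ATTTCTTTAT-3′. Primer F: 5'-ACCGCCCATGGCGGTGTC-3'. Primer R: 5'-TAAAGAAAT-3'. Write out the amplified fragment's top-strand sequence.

Forward primer ACCGCCCATGGCGGTGTC is found on the top strand at positions 19–36.
The reverse primer's reverse complement is ATTTCTTTA, which matches the template at positions 71–79.
The product is the template from position 19 through 79 (61 bp).

5'-ACCGCCCATGGCGGTGTCAAGGGTTATCGATAAAGTTTACCAAGGCTAATTTATTTCTTTA-3'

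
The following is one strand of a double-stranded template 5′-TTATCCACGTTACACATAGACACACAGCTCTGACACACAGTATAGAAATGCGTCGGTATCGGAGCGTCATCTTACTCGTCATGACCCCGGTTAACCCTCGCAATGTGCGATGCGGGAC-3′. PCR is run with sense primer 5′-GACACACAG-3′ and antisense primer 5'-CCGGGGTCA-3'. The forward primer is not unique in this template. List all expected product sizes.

The forward primer GACACACAG matches the top strand at positions 19–27, 32–40.
The reverse primer's reverse complement is TGACCCCGG, matching at positions 82–90.
Each forward site pairs with the reverse site to give a product ending at position 90: sizes 72, 59 bp.

72 bp, 59 bp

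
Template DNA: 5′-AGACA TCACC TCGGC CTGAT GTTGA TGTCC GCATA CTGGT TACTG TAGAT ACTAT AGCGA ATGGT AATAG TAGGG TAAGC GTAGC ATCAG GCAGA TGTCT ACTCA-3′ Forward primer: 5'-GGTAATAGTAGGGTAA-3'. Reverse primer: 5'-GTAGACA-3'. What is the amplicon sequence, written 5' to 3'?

5'-GGTAATAGTAGGGTAAGCGTAGCATCAGGCAGATGTCTAC-3'

The forward primer matches the template at positions 63–78.
Reverse complement of the reverse primer: TGTCTAC. This occurs on the top strand at positions 96–102.
The product is the template from position 63 through 102 (40 bp).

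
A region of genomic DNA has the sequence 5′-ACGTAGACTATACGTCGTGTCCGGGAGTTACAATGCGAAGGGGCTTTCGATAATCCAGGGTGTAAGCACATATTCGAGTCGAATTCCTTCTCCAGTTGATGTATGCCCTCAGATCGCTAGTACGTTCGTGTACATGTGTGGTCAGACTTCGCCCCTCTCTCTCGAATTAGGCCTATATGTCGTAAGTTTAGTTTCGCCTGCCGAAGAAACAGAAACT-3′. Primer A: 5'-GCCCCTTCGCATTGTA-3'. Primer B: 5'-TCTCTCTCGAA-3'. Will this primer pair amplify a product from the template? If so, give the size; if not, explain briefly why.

Primer A (GCCCCTTCGCATTGTA) has reverse complement TACAATGCGAAGGGGC, which matches the top strand at positions 29–44; primer A anneals to the top strand there with its 3' end pointing upstream toward position 29.
Primer B (TCTCTCTCGAA) matches the top strand directly at positions 156–166; it anneals to the bottom strand with its 3' end pointing downstream toward position 166.
The 3' ends diverge (primer A extends toward position 1, primer B toward position 217), so the primers never converge on a shared product.

No product — the primers' 3' ends point away from each other.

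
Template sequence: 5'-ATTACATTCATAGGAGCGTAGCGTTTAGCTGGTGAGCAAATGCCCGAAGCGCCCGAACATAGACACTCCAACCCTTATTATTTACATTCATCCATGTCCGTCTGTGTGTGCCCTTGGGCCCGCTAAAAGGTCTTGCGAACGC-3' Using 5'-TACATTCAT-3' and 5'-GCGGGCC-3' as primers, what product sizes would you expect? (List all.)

The forward primer TACATTCAT matches the top strand at positions 3–11, 83–91.
The reverse primer's reverse complement is GGCCCGC, matching at positions 117–123.
Each forward site pairs with the reverse site to give a product ending at position 123: sizes 121, 41 bp.

121 bp, 41 bp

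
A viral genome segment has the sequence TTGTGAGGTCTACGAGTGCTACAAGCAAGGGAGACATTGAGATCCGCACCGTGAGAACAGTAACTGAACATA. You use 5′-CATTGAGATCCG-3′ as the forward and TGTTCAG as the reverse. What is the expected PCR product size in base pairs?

36 bp

Scanning the template, CATTGAGATCCG occurs at positions 35–46; this primer anneals to the bottom strand there with its 3' end pointing downstream.
Reverse complement of the reverse primer: CTGAACA. This occurs on the top strand at positions 64–70.
The product runs from position 35 to position 70, so its length is 70 − 35 + 1 = 36 bp.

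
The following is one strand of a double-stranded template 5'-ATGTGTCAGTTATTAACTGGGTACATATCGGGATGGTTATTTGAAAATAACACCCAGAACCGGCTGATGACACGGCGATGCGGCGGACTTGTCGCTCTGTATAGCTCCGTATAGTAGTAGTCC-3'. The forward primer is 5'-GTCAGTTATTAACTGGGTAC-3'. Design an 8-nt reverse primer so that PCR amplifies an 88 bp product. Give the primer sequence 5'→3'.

The forward primer binds at positions 5–24, so an 88 bp product ends at position 5 + 88 − 1 = 92.
The reverse primer anneals to the top strand over positions 85–92, i.e. to GGACTTGT.
Its sequence written 5'→3' is the reverse complement: ACAAGTCC.

5'-ACAAGTCC-3'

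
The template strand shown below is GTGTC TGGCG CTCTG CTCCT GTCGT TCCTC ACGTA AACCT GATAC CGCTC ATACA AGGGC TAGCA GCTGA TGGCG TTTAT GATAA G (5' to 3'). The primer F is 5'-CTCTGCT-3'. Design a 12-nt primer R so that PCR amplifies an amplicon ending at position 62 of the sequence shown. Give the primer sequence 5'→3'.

The forward primer binds at positions 11–17; the product's 3' end on the top strand is position 62.
The reverse primer anneals to the top strand over positions 51–62, i.e. to ATACAAGGGCTA.
Its sequence written 5'→3' is the reverse complement: TAGCCCTTGTAT.

5'-TAGCCCTTGTAT-3'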